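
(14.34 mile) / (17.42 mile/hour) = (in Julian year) 9.391e-05. Check: 1 mile = 1609.344 m, so 14.34 mile = 14.34 * 1609.344 = 23077.993 m. 1 mile/hour = 0.44704 m/s, so 17.42 mile/hour = 17.42 * 0.44704 = 7.7874368 m/s. Combine: 23077.993 m / 7.7874368 m/s = 2963.4902 s. 1 Julian year = 31557600 s, so 2963.4902 s = 2963.4902 / 31557600 = 9.3907339e-05 Julian year ≈ 9.391e-05 Julian year (4 s.f.).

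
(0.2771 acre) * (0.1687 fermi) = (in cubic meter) 1 acre = 4046.8564 m^2, so 0.2771 acre = 0.2771 * 4046.8564 = 1121.3839 m^2. 1 fermi = 1e-15 m, so 0.1687 fermi = 0.1687 * 1e-15 = 1.687e-16 m. Combine: 1121.3839 m^2 * 1.687e-16 m = 1.8917747e-13 m^3. 1.8917747e-13 m^3 = 1.8917747e-13 cubic meter ≈ 1.892e-13 cubic meter (4 s.f.). Final answer: 1.892e-13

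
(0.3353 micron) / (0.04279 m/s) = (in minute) 1 micron = 1e-06 m, so 0.3353 micron = 0.3353 * 1e-06 = 3.353e-07 m. 0.04279 m/s is already in m/s. Combine: 3.353e-07 m / 0.04279 m/s = 7.835943e-06 s. 1 minute = 60 s, so 7.835943e-06 s = 7.835943e-06 / 60 = 1.3059905e-07 minute ≈ 1.306e-07 minute (4 s.f.). Final answer: 1.306e-07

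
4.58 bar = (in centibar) 1 bar = 100000 Pa, so 4.58 bar = 4.58 * 100000 = 458000 Pa. 1 centibar = 1000 Pa, so 458000 Pa = 458000 / 1000 = 458 centibar. Final answer: 458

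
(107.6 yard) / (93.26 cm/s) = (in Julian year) 1 yard = 0.9144 m, so 107.6 yard = 107.6 * 0.9144 = 98.38944 m. 1 cm/s = 0.01 m/s, so 93.26 cm/s = 93.26 * 0.01 = 0.9326 m/s. Combine: 98.38944 m / 0.9326 m/s = 105.50015 s. 1 Julian year = 31557600 s, so 105.50015 s = 105.50015 / 31557600 = 3.343098e-06 Julian year ≈ 3.343e-06 Julian year (4 s.f.). Final answer: 3.343e-06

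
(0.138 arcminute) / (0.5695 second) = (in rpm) 0.0006731. Check: 1 arcminute = 0.00029088821 rad, so 0.138 arcminute = 0.138 * 0.00029088821 = 4.0142573e-05 rad. 0.5695 second = 0.5695 s. Combine: 4.0142573e-05 rad / 0.5695 s = 7.0487397e-05 rad/s. 1 rpm = 0.10471976 rad/s, so 7.0487397e-05 rad/s = 7.0487397e-05 / 0.10471976 = 0.00067310506 rpm ≈ 0.0006731 rpm (4 s.f.).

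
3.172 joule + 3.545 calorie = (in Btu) 0.01706. Check: 3.172 joule = 3.172 J. 1 calorie = 4.184 J, so 3.545 calorie = 3.545 * 4.184 = 14.83228 J. Sum: 3.172 + 14.83228 = 18.00428 J. 1 Btu = 1055.0559 J, so 18.00428 J = 18.00428 / 1055.0559 = 0.017064765 Btu ≈ 0.01706 Btu (4 s.f.).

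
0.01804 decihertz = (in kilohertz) 1.804e-06. Check: 1 decihertz = 0.1 Hz, so 0.01804 decihertz = 0.01804 * 0.1 = 0.001804 Hz. 1 kilohertz = 1000 Hz, so 0.001804 Hz = 0.001804 / 1000 = 1.804e-06 kilohertz.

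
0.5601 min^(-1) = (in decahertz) 0.0009335. Check: 1 min^(-1) = 0.016666667 Hz, so 0.5601 min^(-1) = 0.5601 * 0.016666667 = 0.009335 Hz. 1 decahertz = 10 Hz, so 0.009335 Hz = 0.009335 / 10 = 0.0009335 decahertz.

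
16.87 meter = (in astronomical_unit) 1.128e-10. Check: 16.87 meter = 16.87 m. 1 astronomical_unit = 1.4959787e+11 m, so 16.87 m = 16.87 / 1.4959787e+11 = 1.1276898e-10 astronomical_unit ≈ 1.128e-10 astronomical_unit (4 s.f.).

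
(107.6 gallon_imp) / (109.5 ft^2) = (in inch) 1 gallon_imp = 0.00454609 m^3, so 107.6 gallon_imp = 107.6 * 0.00454609 = 0.48915928 m^3. 1 ft^2 = 0.09290304 m^2, so 109.5 ft^2 = 109.5 * 0.09290304 = 10.172883 m^2. Combine: 0.48915928 m^3 / 10.172883 m^2 = 0.048084628 m. 1 inch = 0.0254 m, so 0.048084628 m = 0.048084628 / 0.0254 = 1.8930956 inch ≈ 1.893 inch (4 s.f.). Final answer: 1.893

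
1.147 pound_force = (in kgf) 0.5203. Check: 1 pound_force = 4.4482216 N, so 1.147 pound_force = 1.147 * 4.4482216 = 5.1021102 N. 1 kgf = 9.80665 N, so 5.1021102 N = 5.1021102 / 9.80665 = 0.52027045 kgf ≈ 0.5203 kgf (4 s.f.).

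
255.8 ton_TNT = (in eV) 1 ton_TNT = 4.184e+09 J, so 255.8 ton_TNT = 255.8 * 4.184e+09 = 1.0702672e+12 J. 1 eV = 1.6021766e-19 J, so 1.0702672e+12 J = 1.0702672e+12 / 1.6021766e-19 = 6.6800824e+30 eV ≈ 6.68e+30 eV (4 s.f.). Final answer: 6.68e+30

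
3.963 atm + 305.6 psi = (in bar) 25.09. Check: 1 atm = 101325 Pa, so 3.963 atm = 3.963 * 101325 = 401550.98 Pa. 1 psi = 6894.7573 Pa, so 305.6 psi = 305.6 * 6894.7573 = 2107037.8 Pa. Sum: 401550.98 + 2107037.8 = 2508588.8 Pa. 1 bar = 100000 Pa, so 2508588.8 Pa = 2508588.8 / 100000 = 25.085888 bar ≈ 25.09 bar (4 s.f.).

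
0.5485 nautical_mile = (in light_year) 1.074e-13. Check: 1 nautical_mile = 1852 m, so 0.5485 nautical_mile = 0.5485 * 1852 = 1015.822 m. 1 light_year = 9.4607305e+15 m, so 1015.822 m = 1015.822 / 9.4607305e+15 = 1.0737247e-13 light_year ≈ 1.074e-13 light_year (4 s.f.).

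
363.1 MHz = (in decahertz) 1 MHz = 1000000 Hz, so 363.1 MHz = 363.1 * 1000000 = 3.631e+08 Hz. 1 decahertz = 10 Hz, so 3.631e+08 Hz = 3.631e+08 / 10 = 36310000 decahertz ≈ 3.631e+07 decahertz (4 s.f.). Final answer: 3.631e+07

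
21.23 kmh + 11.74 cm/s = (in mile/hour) 1 kmh = 0.27777778 m/s, so 21.23 kmh = 21.23 * 0.27777778 = 5.8972222 m/s. 1 cm/s = 0.01 m/s, so 11.74 cm/s = 11.74 * 0.01 = 0.1174 m/s. Sum: 5.8972222 + 0.1174 = 6.0146222 m/s. 1 mile/hour = 0.44704 m/s, so 6.0146222 m/s = 6.0146222 / 0.44704 = 13.454327 mile/hour ≈ 13.45 mile/hour (4 s.f.). Final answer: 13.45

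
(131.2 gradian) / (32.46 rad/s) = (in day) 1 gradian = 0.015707963 rad, so 131.2 gradian = 131.2 * 0.015707963 = 2.0608848 rad. 32.46 rad/s is already in rad/s. Combine: 2.0608848 rad / 32.46 rad/s = 0.063489981 s. 1 day = 86400 s, so 0.063489981 s = 0.063489981 / 86400 = 7.3483774e-07 day ≈ 7.348e-07 day (4 s.f.). Final answer: 7.348e-07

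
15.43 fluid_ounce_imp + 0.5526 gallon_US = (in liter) 1 fluid_ounce_imp = 2.8413063e-05 m^3, so 15.43 fluid_ounce_imp = 15.43 * 2.8413063e-05 = 0.00043841355 m^3. 1 gallon_US = 0.0037854118 m^3, so 0.5526 gallon_US = 0.5526 * 0.0037854118 = 0.0020918186 m^3. Sum: 0.00043841355 + 0.0020918186 = 0.0025302321 m^3. 1 liter = 0.001 m^3, so 0.0025302321 m^3 = 0.0025302321 / 0.001 = 2.5302321 liter ≈ 2.53 liter (4 s.f.). Final answer: 2.53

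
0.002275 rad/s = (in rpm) 1 rpm = 0.10471976 rad/s, so 0.002275 rad/s = 0.002275 / 0.10471976 = 0.02172465 rpm ≈ 0.02172 rpm (4 s.f.). Final answer: 0.02172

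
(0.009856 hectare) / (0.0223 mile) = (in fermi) 1 hectare = 10000 m^2, so 0.009856 hectare = 0.009856 * 10000 = 98.56 m^2. 1 mile = 1609.344 m, so 0.0223 mile = 0.0223 * 1609.344 = 35.888371 m. Combine: 98.56 m^2 / 35.888371 m = 2.7462935 m. 1 fermi = 1e-15 m, so 2.7462935 m = 2.7462935 / 1e-15 = 2.7462935e+15 fermi ≈ 2.746e+15 fermi (4 s.f.). Final answer: 2.746e+15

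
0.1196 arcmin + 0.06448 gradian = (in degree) 1 arcmin = 0.00029088821 rad, so 0.1196 arcmin = 0.1196 * 0.00029088821 = 3.479023e-05 rad. 1 gradian = 0.015707963 rad, so 0.06448 gradian = 0.06448 * 0.015707963 = 0.0010128495 rad. Sum: 3.479023e-05 + 0.0010128495 = 0.0010476397 rad. 1 degree = 0.017453293 rad, so 0.0010476397 rad = 0.0010476397 / 0.017453293 = 0.060025333 degree ≈ 0.06003 degree (4 s.f.). Final answer: 0.06003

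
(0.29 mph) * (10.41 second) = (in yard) 1 mph = 0.44704 m/s, so 0.29 mph = 0.29 * 0.44704 = 0.1296416 m/s. 10.41 second = 10.41 s. Combine: 0.1296416 m/s * 10.41 s = 1.3495691 m. 1 yard = 0.9144 m, so 1.3495691 m = 1.3495691 / 0.9144 = 1.4759067 yard ≈ 1.476 yard (4 s.f.). Final answer: 1.476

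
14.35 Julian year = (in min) 1 Julian year = 31557600 s, so 14.35 Julian year = 14.35 * 31557600 = 4.5285156e+08 s. 1 min = 60 s, so 4.5285156e+08 s = 4.5285156e+08 / 60 = 7547526 min ≈ 7.548e+06 min (4 s.f.). Final answer: 7.548e+06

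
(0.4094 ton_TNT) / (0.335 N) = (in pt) 1 ton_TNT = 4.184e+09 J, so 0.4094 ton_TNT = 0.4094 * 4.184e+09 = 1.7129296e+09 J. 0.335 N is already in N. Combine: 1.7129296e+09 J / 0.335 N = 5.1132227e+09 m. 1 pt = 0.00035277778 m, so 5.1132227e+09 m = 5.1132227e+09 / 0.00035277778 = 1.4494175e+13 pt ≈ 1.449e+13 pt (4 s.f.). Final answer: 1.449e+13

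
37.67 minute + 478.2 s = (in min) 45.64. Check: 1 minute = 60 s, so 37.67 minute = 37.67 * 60 = 2260.2 s. 478.2 s is already in s. Sum: 2260.2 + 478.2 = 2738.4 s. 1 min = 60 s, so 2738.4 s = 2738.4 / 60 = 45.64 min.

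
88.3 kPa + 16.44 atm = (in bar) 1 kPa = 1000 Pa, so 88.3 kPa = 88.3 * 1000 = 88300 Pa. 1 atm = 101325 Pa, so 16.44 atm = 16.44 * 101325 = 1665783 Pa. Sum: 88300 + 1665783 = 1754083 Pa. 1 bar = 100000 Pa, so 1754083 Pa = 1754083 / 100000 = 17.54083 bar ≈ 17.54 bar (4 s.f.). Final answer: 17.54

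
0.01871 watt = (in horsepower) 0.01871 watt = 0.01871 W. 1 horsepower = 745.69987 W, so 0.01871 W = 0.01871 / 745.69987 = 2.5090523e-05 horsepower ≈ 2.509e-05 horsepower (4 s.f.). Final answer: 2.509e-05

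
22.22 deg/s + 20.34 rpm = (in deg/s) 1 deg/s = 0.017453293 rad/s, so 22.22 deg/s = 22.22 * 0.017453293 = 0.38781216 rad/s. 1 rpm = 0.10471976 rad/s, so 20.34 rpm = 20.34 * 0.10471976 = 2.1299998 rad/s. Sum: 0.38781216 + 2.1299998 = 2.517812 rad/s. 1 deg/s = 0.017453293 rad/s, so 2.517812 rad/s = 2.517812 / 0.017453293 = 144.26 deg/s ≈ 144.3 deg/s (4 s.f.). Final answer: 144.3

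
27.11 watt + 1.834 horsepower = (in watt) 1395. Check: 27.11 watt = 27.11 W. 1 horsepower = 745.69987 W, so 1.834 horsepower = 1.834 * 745.69987 = 1367.6136 W. Sum: 27.11 + 1367.6136 = 1394.7236 W. 1394.7236 W = 1394.7236 watt ≈ 1395 watt (4 s.f.).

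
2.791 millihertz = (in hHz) 2.791e-05. Check: 1 millihertz = 0.001 Hz, so 2.791 millihertz = 2.791 * 0.001 = 0.002791 Hz. 1 hHz = 100 Hz, so 0.002791 Hz = 0.002791 / 100 = 2.791e-05 hHz.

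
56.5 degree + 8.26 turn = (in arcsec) 1 degree = 0.017453293 rad, so 56.5 degree = 56.5 * 0.017453293 = 0.98611103 rad. 1 turn = 6.2831853 rad, so 8.26 turn = 8.26 * 6.2831853 = 51.899111 rad. Sum: 0.98611103 + 51.899111 = 52.885222 rad. 1 arcsec = 4.8481368e-06 rad, so 52.885222 rad = 52.885222 / 4.8481368e-06 = 10908360 arcsec ≈ 1.091e+07 arcsec (4 s.f.). Final answer: 1.091e+07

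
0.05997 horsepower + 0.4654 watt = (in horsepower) 0.06059. Check: 1 horsepower = 745.69987 W, so 0.05997 horsepower = 0.05997 * 745.69987 = 44.719621 W. 0.4654 watt = 0.4654 W. Sum: 44.719621 + 0.4654 = 45.185021 W. 1 horsepower = 745.69987 W, so 45.185021 W = 45.185021 / 745.69987 = 0.060594112 horsepower ≈ 0.06059 horsepower (4 s.f.).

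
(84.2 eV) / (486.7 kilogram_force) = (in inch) 1.113e-19. Check: 1 eV = 1.6021766e-19 J, so 84.2 eV = 84.2 * 1.6021766e-19 = 1.3490327e-17 J. 1 kilogram_force = 9.80665 N, so 486.7 kilogram_force = 486.7 * 9.80665 = 4772.8966 N. Combine: 1.3490327e-17 J / 4772.8966 N = 2.8264445e-21 m. 1 inch = 0.0254 m, so 2.8264445e-21 m = 2.8264445e-21 / 0.0254 = 1.1127734e-19 inch ≈ 1.113e-19 inch (4 s.f.).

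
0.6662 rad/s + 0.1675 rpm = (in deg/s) 39.18. Check: 0.6662 rad/s is already in rad/s. 1 rpm = 0.10471976 rad/s, so 0.1675 rpm = 0.1675 * 0.10471976 = 0.017540559 rad/s. Sum: 0.6662 + 0.017540559 = 0.68374056 rad/s. 1 deg/s = 0.017453293 rad/s, so 0.68374056 rad/s = 0.68374056 / 0.017453293 = 39.175448 deg/s ≈ 39.18 deg/s (4 s.f.).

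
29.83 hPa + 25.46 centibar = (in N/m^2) 2.844e+04. Check: 1 hPa = 100 Pa, so 29.83 hPa = 29.83 * 100 = 2983 Pa. 1 centibar = 1000 Pa, so 25.46 centibar = 25.46 * 1000 = 25460 Pa. Sum: 2983 + 25460 = 28443 Pa. 28443 Pa = 28443 N/m^2 ≈ 2.844e+04 N/m^2 (4 s.f.).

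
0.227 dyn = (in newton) 1 dyn = 1e-05 N, so 0.227 dyn = 0.227 * 1e-05 = 2.27e-06 N. 2.27e-06 N = 2.27e-06 newton. Final answer: 2.27e-06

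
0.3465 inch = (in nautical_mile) 4.752e-06. Check: 1 inch = 0.0254 m, so 0.3465 inch = 0.3465 * 0.0254 = 0.0088011 m. 1 nautical_mile = 1852 m, so 0.0088011 m = 0.0088011 / 1852 = 4.7522138e-06 nautical_mile ≈ 4.752e-06 nautical_mile (4 s.f.).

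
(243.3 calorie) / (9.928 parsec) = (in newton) 3.323e-15. Check: 1 calorie = 4.184 J, so 243.3 calorie = 243.3 * 4.184 = 1017.9672 J. 1 parsec = 3.0856776e+16 m, so 9.928 parsec = 9.928 * 3.0856776e+16 = 3.0634607e+17 m. Combine: 1017.9672 J / 3.0634607e+17 m = 3.3229321e-15 N. 3.3229321e-15 N = 3.3229321e-15 newton ≈ 3.323e-15 newton (4 s.f.).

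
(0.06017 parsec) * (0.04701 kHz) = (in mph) 1.952e+17. Check: 1 parsec = 3.0856776e+16 m, so 0.06017 parsec = 0.06017 * 3.0856776e+16 = 1.8566522e+15 m. 1 kHz = 1000 Hz, so 0.04701 kHz = 0.04701 * 1000 = 47.01 Hz. Combine: 1.8566522e+15 m * 47.01 Hz = 8.728122e+16 m/s. 1 mph = 0.44704 m/s, so 8.728122e+16 m/s = 8.728122e+16 / 0.44704 = 1.9524253e+17 mph ≈ 1.952e+17 mph (4 s.f.).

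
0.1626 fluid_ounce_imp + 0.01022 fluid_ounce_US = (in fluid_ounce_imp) 1 fluid_ounce_imp = 2.8413063e-05 m^3, so 0.1626 fluid_ounce_imp = 0.1626 * 2.8413063e-05 = 4.619964e-06 m^3. 1 fluid_ounce_US = 2.957353e-05 m^3, so 0.01022 fluid_ounce_US = 0.01022 * 2.957353e-05 = 3.0224147e-07 m^3. Sum: 4.619964e-06 + 3.0224147e-07 = 4.9222054e-06 m^3. 1 fluid_ounce_imp = 2.8413063e-05 m^3, so 4.9222054e-06 m^3 = 4.9222054e-06 / 2.8413063e-05 = 0.17323741 fluid_ounce_imp ≈ 0.1732 fluid_ounce_imp (4 s.f.). Final answer: 0.1732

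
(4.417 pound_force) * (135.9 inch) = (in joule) 1 pound_force = 4.4482216 N, so 4.417 pound_force = 4.417 * 4.4482216 = 19.647795 N. 1 inch = 0.0254 m, so 135.9 inch = 135.9 * 0.0254 = 3.45186 m. Combine: 19.647795 N * 3.45186 m = 67.821437 J. 67.821437 J = 67.821437 joule ≈ 67.82 joule (4 s.f.). Final answer: 67.82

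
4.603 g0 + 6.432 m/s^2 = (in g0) 1 g0 = 9.80665 m/s^2, so 4.603 g0 = 4.603 * 9.80665 = 45.14001 m/s^2. 6.432 m/s^2 is already in m/s^2. Sum: 45.14001 + 6.432 = 51.57201 m/s^2. 1 g0 = 9.80665 m/s^2, so 51.57201 m/s^2 = 51.57201 / 9.80665 = 5.2588815 g0 ≈ 5.259 g0 (4 s.f.). Final answer: 5.259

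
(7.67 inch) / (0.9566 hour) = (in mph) 1 inch = 0.0254 m, so 7.67 inch = 7.67 * 0.0254 = 0.194818 m. 1 hour = 3600 s, so 0.9566 hour = 0.9566 * 3600 = 3443.76 s. Combine: 0.194818 m / 3443.76 s = 5.6571306e-05 m/s. 1 mph = 0.44704 m/s, so 5.6571306e-05 m/s = 5.6571306e-05 / 0.44704 = 0.00012654641 mph ≈ 0.0001265 mph (4 s.f.). Final answer: 0.0001265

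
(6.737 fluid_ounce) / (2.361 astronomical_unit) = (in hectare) 5.641e-20. Check: 1 fluid_ounce = 2.957353e-05 m^3, so 6.737 fluid_ounce = 6.737 * 2.957353e-05 = 0.00019923687 m^3. 1 astronomical_unit = 1.4959787e+11 m, so 2.361 astronomical_unit = 2.361 * 1.4959787e+11 = 3.5320057e+11 m. Combine: 0.00019923687 m^3 / 3.5320057e+11 m = 5.6408988e-16 m^2. 1 hectare = 10000 m^2, so 5.6408988e-16 m^2 = 5.6408988e-16 / 10000 = 5.6408988e-20 hectare ≈ 5.641e-20 hectare (4 s.f.).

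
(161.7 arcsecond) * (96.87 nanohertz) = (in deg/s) 4.351e-09. Check: 1 arcsecond = 4.8481368e-06 rad, so 161.7 arcsecond = 161.7 * 4.8481368e-06 = 0.00078394372 rad. 1 nanohertz = 1e-09 Hz, so 96.87 nanohertz = 96.87 * 1e-09 = 9.687e-08 Hz. Combine: 0.00078394372 rad * 9.687e-08 Hz = 7.5940628e-11 rad/s. 1 deg/s = 0.017453293 rad/s, so 7.5940628e-11 rad/s = 7.5940628e-11 / 0.017453293 = 4.3510775e-09 deg/s ≈ 4.351e-09 deg/s (4 s.f.).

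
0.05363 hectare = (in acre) 0.1325. Check: 1 hectare = 10000 m^2, so 0.05363 hectare = 0.05363 * 10000 = 536.3 m^2. 1 acre = 4046.8564 m^2, so 536.3 m^2 = 536.3 / 4046.8564 = 0.13252262 acre ≈ 0.1325 acre (4 s.f.).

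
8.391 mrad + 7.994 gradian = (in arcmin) 1 mrad = 0.001 rad, so 8.391 mrad = 8.391 * 0.001 = 0.008391 rad. 1 gradian = 0.015707963 rad, so 7.994 gradian = 7.994 * 0.015707963 = 0.12556946 rad. Sum: 0.008391 + 0.12556946 = 0.13396046 rad. 1 arcmin = 0.00029088821 rad, so 0.13396046 rad = 0.13396046 / 0.00029088821 = 460.52213 arcmin ≈ 460.5 arcmin (4 s.f.). Final answer: 460.5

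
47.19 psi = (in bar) 1 psi = 6894.7573 Pa, so 47.19 psi = 47.19 * 6894.7573 = 325363.6 Pa. 1 bar = 100000 Pa, so 325363.6 Pa = 325363.6 / 100000 = 3.253636 bar ≈ 3.254 bar (4 s.f.). Final answer: 3.254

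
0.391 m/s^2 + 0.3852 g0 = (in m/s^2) 4.169. Check: 0.391 m/s^2 is already in m/s^2. 1 g0 = 9.80665 m/s^2, so 0.3852 g0 = 0.3852 * 9.80665 = 3.7775216 m/s^2. Sum: 0.391 + 3.7775216 = 4.1685216 m/s^2. Result: 4.1685216 m/s^2 ≈ 4.169 m/s^2 (4 s.f.).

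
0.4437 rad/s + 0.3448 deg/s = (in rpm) 0.4437 rad/s is already in rad/s. 1 deg/s = 0.017453293 rad/s, so 0.3448 deg/s = 0.3448 * 0.017453293 = 0.0060178953 rad/s. Sum: 0.4437 + 0.0060178953 = 0.4497179 rad/s. 1 rpm = 0.10471976 rad/s, so 0.4497179 rad/s = 0.4497179 / 0.10471976 = 4.2944896 rpm ≈ 4.294 rpm (4 s.f.). Final answer: 4.294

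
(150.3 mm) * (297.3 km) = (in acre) 11.04. Check: 1 mm = 0.001 m, so 150.3 mm = 150.3 * 0.001 = 0.1503 m. 1 km = 1000 m, so 297.3 km = 297.3 * 1000 = 297300 m. Combine: 0.1503 m * 297300 m = 44684.19 m^2. 1 acre = 4046.8564 m^2, so 44684.19 m^2 = 44684.19 / 4046.8564 = 11.041704 acre ≈ 11.04 acre (4 s.f.).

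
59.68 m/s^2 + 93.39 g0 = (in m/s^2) 975.5. Check: 59.68 m/s^2 is already in m/s^2. 1 g0 = 9.80665 m/s^2, so 93.39 g0 = 93.39 * 9.80665 = 915.84304 m/s^2. Sum: 59.68 + 915.84304 = 975.52304 m/s^2. Result: 975.52304 m/s^2 ≈ 975.5 m/s^2 (4 s.f.).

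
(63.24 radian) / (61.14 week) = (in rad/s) 1.71e-06. Check: 63.24 radian = 63.24 rad. 1 week = 604800 s, so 61.14 week = 61.14 * 604800 = 36977472 s. Combine: 63.24 rad / 36977472 s = 1.7102305e-06 rad/s. Result: 1.7102305e-06 rad/s ≈ 1.71e-06 rad/s (4 s.f.).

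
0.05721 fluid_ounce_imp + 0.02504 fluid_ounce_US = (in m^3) 2.366e-06. Check: 1 fluid_ounce_imp = 2.8413063e-05 m^3, so 0.05721 fluid_ounce_imp = 0.05721 * 2.8413063e-05 = 1.6255113e-06 m^3. 1 fluid_ounce_US = 2.957353e-05 m^3, so 0.02504 fluid_ounce_US = 0.02504 * 2.957353e-05 = 7.4052118e-07 m^3. Sum: 1.6255113e-06 + 7.4052118e-07 = 2.3660325e-06 m^3. Result: 2.3660325e-06 m^3 ≈ 2.366e-06 m^3 (4 s.f.).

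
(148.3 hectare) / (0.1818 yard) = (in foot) 1 hectare = 10000 m^2, so 148.3 hectare = 148.3 * 10000 = 1483000 m^2. 1 yard = 0.9144 m, so 0.1818 yard = 0.1818 * 0.9144 = 0.16623792 m. Combine: 1483000 m^2 / 0.16623792 m = 8920949 m. 1 foot = 0.3048 m, so 8920949 m = 8920949 / 0.3048 = 29268205 foot ≈ 2.927e+07 foot (4 s.f.). Final answer: 2.927e+07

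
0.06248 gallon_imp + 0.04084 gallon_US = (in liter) 1 gallon_imp = 0.00454609 m^3, so 0.06248 gallon_imp = 0.06248 * 0.00454609 = 0.0002840397 m^3. 1 gallon_US = 0.0037854118 m^3, so 0.04084 gallon_US = 0.04084 * 0.0037854118 = 0.00015459622 m^3. Sum: 0.0002840397 + 0.00015459622 = 0.00043863592 m^3. 1 liter = 0.001 m^3, so 0.00043863592 m^3 = 0.00043863592 / 0.001 = 0.43863592 liter ≈ 0.4386 liter (4 s.f.). Final answer: 0.4386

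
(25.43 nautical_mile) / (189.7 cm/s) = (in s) 1 nautical_mile = 1852 m, so 25.43 nautical_mile = 25.43 * 1852 = 47096.36 m. 1 cm/s = 0.01 m/s, so 189.7 cm/s = 189.7 * 0.01 = 1.897 m/s. Combine: 47096.36 m / 1.897 m/s = 24826.758 s. Result: 24826.758 s ≈ 2.483e+04 s (4 s.f.). Final answer: 2.483e+04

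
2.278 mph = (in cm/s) 101.8. Check: 1 mph = 0.44704 m/s, so 2.278 mph = 2.278 * 0.44704 = 1.0183571 m/s. 1 cm/s = 0.01 m/s, so 1.0183571 m/s = 1.0183571 / 0.01 = 101.83571 cm/s ≈ 101.8 cm/s (4 s.f.).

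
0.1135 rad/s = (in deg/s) 6.503. Check: 1 deg/s = 0.017453293 rad/s, so 0.1135 rad/s = 0.1135 / 0.017453293 = 6.503071 deg/s ≈ 6.503 deg/s (4 s.f.).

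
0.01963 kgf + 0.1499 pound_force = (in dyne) 1 kgf = 9.80665 N, so 0.01963 kgf = 0.01963 * 9.80665 = 0.19250454 N. 1 pound_force = 4.4482216 N, so 0.1499 pound_force = 0.1499 * 4.4482216 = 0.66678842 N. Sum: 0.19250454 + 0.66678842 = 0.85929296 N. 1 dyne = 1e-05 N, so 0.85929296 N = 0.85929296 / 1e-05 = 85929.296 dyne ≈ 8.593e+04 dyne (4 s.f.). Final answer: 8.593e+04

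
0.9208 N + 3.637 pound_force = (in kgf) 0.9208 N is already in N. 1 pound_force = 4.4482216 N, so 3.637 pound_force = 3.637 * 4.4482216 = 16.178182 N. Sum: 0.9208 + 16.178182 = 17.098982 N. 1 kgf = 9.80665 N, so 17.098982 N = 17.098982 / 9.80665 = 1.7436109 kgf ≈ 1.744 kgf (4 s.f.). Final answer: 1.744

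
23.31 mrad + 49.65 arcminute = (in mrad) 37.75. Check: 1 mrad = 0.001 rad, so 23.31 mrad = 23.31 * 0.001 = 0.02331 rad. 1 arcminute = 0.00029088821 rad, so 49.65 arcminute = 49.65 * 0.00029088821 = 0.0144426 rad. Sum: 0.02331 + 0.0144426 = 0.0377526 rad. 1 mrad = 0.001 rad, so 0.0377526 rad = 0.0377526 / 0.001 = 37.7526 mrad ≈ 37.75 mrad (4 s.f.).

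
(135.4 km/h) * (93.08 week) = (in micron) 1 km/h = 0.27777778 m/s, so 135.4 km/h = 135.4 * 0.27777778 = 37.611111 m/s. 1 week = 604800 s, so 93.08 week = 93.08 * 604800 = 56294784 s. Combine: 37.611111 m/s * 56294784 s = 2.1173094e+09 m. 1 micron = 1e-06 m, so 2.1173094e+09 m = 2.1173094e+09 / 1e-06 = 2.1173094e+15 micron ≈ 2.117e+15 micron (4 s.f.). Final answer: 2.117e+15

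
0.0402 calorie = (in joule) 0.1682. Check: 1 calorie = 4.184 J, so 0.0402 calorie = 0.0402 * 4.184 = 0.1681968 J. 0.1681968 J = 0.1681968 joule ≈ 0.1682 joule (4 s.f.).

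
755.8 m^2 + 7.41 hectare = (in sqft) 755.8 m^2 is already in m^2. 1 hectare = 10000 m^2, so 7.41 hectare = 7.41 * 10000 = 74100 m^2. Sum: 755.8 + 74100 = 74855.8 m^2. 1 sqft = 0.09290304 m^2, so 74855.8 m^2 = 74855.8 / 0.09290304 = 805741.13 sqft ≈ 8.057e+05 sqft (4 s.f.). Final answer: 8.057e+05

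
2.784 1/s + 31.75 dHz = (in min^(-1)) 357.5. Check: 2.784 1/s = 2.784 Hz. 1 dHz = 0.1 Hz, so 31.75 dHz = 31.75 * 0.1 = 3.175 Hz. Sum: 2.784 + 3.175 = 5.959 Hz. 1 min^(-1) = 0.016666667 Hz, so 5.959 Hz = 5.959 / 0.016666667 = 357.54 min^(-1) ≈ 357.5 min^(-1) (4 s.f.).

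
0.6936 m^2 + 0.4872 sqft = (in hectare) 0.6936 m^2 is already in m^2. 1 sqft = 0.09290304 m^2, so 0.4872 sqft = 0.4872 * 0.09290304 = 0.045262361 m^2. Sum: 0.6936 + 0.045262361 = 0.73886236 m^2. 1 hectare = 10000 m^2, so 0.73886236 m^2 = 0.73886236 / 10000 = 7.3886236e-05 hectare ≈ 7.389e-05 hectare (4 s.f.). Final answer: 7.389e-05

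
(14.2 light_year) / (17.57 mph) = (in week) 1 light_year = 9.4607305e+15 m, so 14.2 light_year = 14.2 * 9.4607305e+15 = 1.3434237e+17 m. 1 mph = 0.44704 m/s, so 17.57 mph = 17.57 * 0.44704 = 7.8544928 m/s. Combine: 1.3434237e+17 m / 7.8544928 m/s = 1.7103889e+16 s. 1 week = 604800 s, so 1.7103889e+16 s = 1.7103889e+16 / 604800 = 2.828024e+10 week ≈ 2.828e+10 week (4 s.f.). Final answer: 2.828e+10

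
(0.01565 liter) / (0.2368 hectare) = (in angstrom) 1 liter = 0.001 m^3, so 0.01565 liter = 0.01565 * 0.001 = 1.565e-05 m^3. 1 hectare = 10000 m^2, so 0.2368 hectare = 0.2368 * 10000 = 2368 m^2. Combine: 1.565e-05 m^3 / 2368 m^2 = 6.6089527e-09 m. 1 angstrom = 1e-10 m, so 6.6089527e-09 m = 6.6089527e-09 / 1e-10 = 66.089527 angstrom ≈ 66.09 angstrom (4 s.f.). Final answer: 66.09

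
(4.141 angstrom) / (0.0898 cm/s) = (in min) 1 angstrom = 1e-10 m, so 4.141 angstrom = 4.141 * 1e-10 = 4.141e-10 m. 1 cm/s = 0.01 m/s, so 0.0898 cm/s = 0.0898 * 0.01 = 0.000898 m/s. Combine: 4.141e-10 m / 0.000898 m/s = 4.6113586e-07 s. 1 min = 60 s, so 4.6113586e-07 s = 4.6113586e-07 / 60 = 7.6855976e-09 min ≈ 7.686e-09 min (4 s.f.). Final answer: 7.686e-09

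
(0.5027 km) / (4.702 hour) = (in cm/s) 1 km = 1000 m, so 0.5027 km = 0.5027 * 1000 = 502.7 m. 1 hour = 3600 s, so 4.702 hour = 4.702 * 3600 = 16927.2 s. Combine: 502.7 m / 16927.2 s = 0.029697765 m/s. 1 cm/s = 0.01 m/s, so 0.029697765 m/s = 0.029697765 / 0.01 = 2.9697765 cm/s ≈ 2.97 cm/s (4 s.f.). Final answer: 2.97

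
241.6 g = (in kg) 0.2416. Check: 1 g = 0.001 kg, so 241.6 g = 241.6 * 0.001 = 0.2416 kg. Result: 0.2416 kg.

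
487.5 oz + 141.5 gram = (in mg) 1.396e+07. Check: 1 oz = 0.028349523 kg, so 487.5 oz = 487.5 * 0.028349523 = 13.820393 kg. 1 gram = 0.001 kg, so 141.5 gram = 141.5 * 0.001 = 0.1415 kg. Sum: 13.820393 + 0.1415 = 13.961893 kg. 1 mg = 1e-06 kg, so 13.961893 kg = 13.961893 / 1e-06 = 13961893 mg ≈ 1.396e+07 mg (4 s.f.).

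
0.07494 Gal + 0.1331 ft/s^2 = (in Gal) 1 Gal = 0.01 m/s^2, so 0.07494 Gal = 0.07494 * 0.01 = 0.0007494 m/s^2. 1 ft/s^2 = 0.3048 m/s^2, so 0.1331 ft/s^2 = 0.1331 * 0.3048 = 0.04056888 m/s^2. Sum: 0.0007494 + 0.04056888 = 0.04131828 m/s^2. 1 Gal = 0.01 m/s^2, so 0.04131828 m/s^2 = 0.04131828 / 0.01 = 4.131828 Gal ≈ 4.132 Gal (4 s.f.). Final answer: 4.132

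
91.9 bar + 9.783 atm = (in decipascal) 1.018e+08. Check: 1 bar = 100000 Pa, so 91.9 bar = 91.9 * 100000 = 9190000 Pa. 1 atm = 101325 Pa, so 9.783 atm = 9.783 * 101325 = 991262.47 Pa. Sum: 9190000 + 991262.47 = 10181262 Pa. 1 decipascal = 0.1 Pa, so 10181262 Pa = 10181262 / 0.1 = 1.0181262e+08 decipascal ≈ 1.018e+08 decipascal (4 s.f.).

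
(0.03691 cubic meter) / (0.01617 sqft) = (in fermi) 0.03691 cubic meter = 0.03691 m^3. 1 sqft = 0.09290304 m^2, so 0.01617 sqft = 0.01617 * 0.09290304 = 0.0015022422 m^2. Combine: 0.03691 m^3 / 0.0015022422 m^2 = 24.56994 m. 1 fermi = 1e-15 m, so 24.56994 m = 24.56994 / 1e-15 = 2.456994e+16 fermi ≈ 2.457e+16 fermi (4 s.f.). Final answer: 2.457e+16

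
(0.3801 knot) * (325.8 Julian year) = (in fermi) 1 knot = 0.51444444 m/s, so 0.3801 knot = 0.3801 * 0.51444444 = 0.19554033 m/s. 1 Julian year = 31557600 s, so 325.8 Julian year = 325.8 * 31557600 = 1.0281466e+10 s. Combine: 0.19554033 m/s * 1.0281466e+10 s = 2.0104413e+09 m. 1 fermi = 1e-15 m, so 2.0104413e+09 m = 2.0104413e+09 / 1e-15 = 2.0104413e+24 fermi ≈ 2.01e+24 fermi (4 s.f.). Final answer: 2.01e+24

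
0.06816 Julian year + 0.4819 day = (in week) 1 Julian year = 31557600 s, so 0.06816 Julian year = 0.06816 * 31557600 = 2150966 s. 1 day = 86400 s, so 0.4819 day = 0.4819 * 86400 = 41636.16 s. Sum: 2150966 + 41636.16 = 2192602.2 s. 1 week = 604800 s, so 2192602.2 s = 2192602.2 / 604800 = 3.6253343 week ≈ 3.625 week (4 s.f.). Final answer: 3.625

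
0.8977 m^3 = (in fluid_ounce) 3.035e+04. Check: 1 fluid_ounce = 2.957353e-05 m^3, so 0.8977 m^3 = 0.8977 / 2.957353e-05 = 30354.848 fluid_ounce ≈ 3.035e+04 fluid_ounce (4 s.f.).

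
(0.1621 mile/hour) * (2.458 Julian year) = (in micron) 5.621e+12. Check: 1 mile/hour = 0.44704 m/s, so 0.1621 mile/hour = 0.1621 * 0.44704 = 0.072465184 m/s. 1 Julian year = 31557600 s, so 2.458 Julian year = 2.458 * 31557600 = 77568581 s. Combine: 0.072465184 m/s * 77568581 s = 5621021.5 m. 1 micron = 1e-06 m, so 5621021.5 m = 5621021.5 / 1e-06 = 5.6210215e+12 micron ≈ 5.621e+12 micron (4 s.f.).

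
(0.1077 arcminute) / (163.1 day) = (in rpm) 2.123e-11. Check: 1 arcminute = 0.00029088821 rad, so 0.1077 arcminute = 0.1077 * 0.00029088821 = 3.132866e-05 rad. 1 day = 86400 s, so 163.1 day = 163.1 * 86400 = 14091840 s. Combine: 3.132866e-05 rad / 14091840 s = 2.2231774e-12 rad/s. 1 rpm = 0.10471976 rad/s, so 2.2231774e-12 rad/s = 2.2231774e-12 / 0.10471976 = 2.122978e-11 rpm ≈ 2.123e-11 rpm (4 s.f.).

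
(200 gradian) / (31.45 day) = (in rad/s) 1.156e-06. Check: 1 gradian = 0.015707963 rad, so 200 gradian = 200 * 0.015707963 = 3.1415927 rad. 1 day = 86400 s, so 31.45 day = 31.45 * 86400 = 2717280 s. Combine: 3.1415927 rad / 2717280 s = 1.1561535e-06 rad/s. Result: 1.1561535e-06 rad/s ≈ 1.156e-06 rad/s (4 s.f.).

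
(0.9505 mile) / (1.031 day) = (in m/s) 0.01717. Check: 1 mile = 1609.344 m, so 0.9505 mile = 0.9505 * 1609.344 = 1529.6815 m. 1 day = 86400 s, so 1.031 day = 1.031 * 86400 = 89078.4 s. Combine: 1529.6815 m / 89078.4 s = 0.017172305 m/s. Result: 0.017172305 m/s ≈ 0.01717 m/s (4 s.f.).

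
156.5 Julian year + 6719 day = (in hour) 1 Julian year = 31557600 s, so 156.5 Julian year = 156.5 * 31557600 = 4.9387644e+09 s. 1 day = 86400 s, so 6719 day = 6719 * 86400 = 5.805216e+08 s. Sum: 4.9387644e+09 + 5.805216e+08 = 5.519286e+09 s. 1 hour = 3600 s, so 5.519286e+09 s = 5.519286e+09 / 3600 = 1533135 hour ≈ 1.533e+06 hour (4 s.f.). Final answer: 1.533e+06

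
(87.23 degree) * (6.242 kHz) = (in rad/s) 1 degree = 0.017453293 rad, so 87.23 degree = 87.23 * 0.017453293 = 1.5224507 rad. 1 kHz = 1000 Hz, so 6.242 kHz = 6.242 * 1000 = 6242 Hz. Combine: 1.5224507 rad * 6242 Hz = 9503.1373 rad/s. Result: 9503.1373 rad/s ≈ 9503 rad/s (4 s.f.). Final answer: 9503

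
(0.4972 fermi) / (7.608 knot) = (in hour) 1 fermi = 1e-15 m, so 0.4972 fermi = 0.4972 * 1e-15 = 4.972e-16 m. 1 knot = 0.51444444 m/s, so 7.608 knot = 7.608 * 0.51444444 = 3.9138933 m/s. Combine: 4.972e-16 m / 3.9138933 m/s = 1.2703463e-16 s. 1 hour = 3600 s, so 1.2703463e-16 s = 1.2703463e-16 / 3600 = 3.5287398e-20 hour ≈ 3.529e-20 hour (4 s.f.). Final answer: 3.529e-20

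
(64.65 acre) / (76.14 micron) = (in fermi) 1 acre = 4046.8564 m^2, so 64.65 acre = 64.65 * 4046.8564 = 261629.27 m^2. 1 micron = 1e-06 m, so 76.14 micron = 76.14 * 1e-06 = 7.614e-05 m. Combine: 261629.27 m^2 / 7.614e-05 m = 3.4361606e+09 m. 1 fermi = 1e-15 m, so 3.4361606e+09 m = 3.4361606e+09 / 1e-15 = 3.4361606e+24 fermi ≈ 3.436e+24 fermi (4 s.f.). Final answer: 3.436e+24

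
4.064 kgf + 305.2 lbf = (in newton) 1397. Check: 1 kgf = 9.80665 N, so 4.064 kgf = 4.064 * 9.80665 = 39.854226 N. 1 lbf = 4.4482216 N, so 305.2 lbf = 305.2 * 4.4482216 = 1357.5972 N. Sum: 39.854226 + 1357.5972 = 1397.4515 N. 1397.4515 N = 1397.4515 newton ≈ 1397 newton (4 s.f.).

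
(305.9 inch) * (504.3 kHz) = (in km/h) 1 inch = 0.0254 m, so 305.9 inch = 305.9 * 0.0254 = 7.76986 m. 1 kHz = 1000 Hz, so 504.3 kHz = 504.3 * 1000 = 504300 Hz. Combine: 7.76986 m * 504300 Hz = 3918340.4 m/s. 1 km/h = 0.27777778 m/s, so 3918340.4 m/s = 3918340.4 / 0.27777778 = 14106025 km/h ≈ 1.411e+07 km/h (4 s.f.). Final answer: 1.411e+07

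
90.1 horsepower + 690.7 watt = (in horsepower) 1 horsepower = 745.69987 W, so 90.1 horsepower = 90.1 * 745.69987 = 67187.558 W. 690.7 watt = 690.7 W. Sum: 67187.558 + 690.7 = 67878.258 W. 1 horsepower = 745.69987 W, so 67878.258 W = 67878.258 / 745.69987 = 91.026244 horsepower ≈ 91.03 horsepower (4 s.f.). Final answer: 91.03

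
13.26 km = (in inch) 1 km = 1000 m, so 13.26 km = 13.26 * 1000 = 13260 m. 1 inch = 0.0254 m, so 13260 m = 13260 / 0.0254 = 522047.24 inch ≈ 5.22e+05 inch (4 s.f.). Final answer: 5.22e+05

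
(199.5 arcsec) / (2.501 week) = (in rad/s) 1 arcsec = 4.8481368e-06 rad, so 199.5 arcsec = 199.5 * 4.8481368e-06 = 0.00096720329 rad. 1 week = 604800 s, so 2.501 week = 2.501 * 604800 = 1512604.8 s. Combine: 0.00096720329 rad / 1512604.8 s = 6.3942895e-10 rad/s. Result: 6.3942895e-10 rad/s ≈ 6.394e-10 rad/s (4 s.f.). Final answer: 6.394e-10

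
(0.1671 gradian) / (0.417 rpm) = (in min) 1 gradian = 0.015707963 rad, so 0.1671 gradian = 0.1671 * 0.015707963 = 0.0026248007 rad. 1 rpm = 0.10471976 rad/s, so 0.417 rpm = 0.417 * 0.10471976 = 0.043668138 rad/s. Combine: 0.0026248007 rad / 0.043668138 rad/s = 0.060107914 s. 1 min = 60 s, so 0.060107914 s = 0.060107914 / 60 = 0.0010017986 min ≈ 0.001002 min (4 s.f.). Final answer: 0.001002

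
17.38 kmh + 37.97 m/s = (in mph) 1 kmh = 0.27777778 m/s, so 17.38 kmh = 17.38 * 0.27777778 = 4.8277778 m/s. 37.97 m/s is already in m/s. Sum: 4.8277778 + 37.97 = 42.797778 m/s. 1 mph = 0.44704 m/s, so 42.797778 m/s = 42.797778 / 0.44704 = 95.735902 mph ≈ 95.74 mph (4 s.f.). Final answer: 95.74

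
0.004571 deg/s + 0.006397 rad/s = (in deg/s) 0.3711. Check: 1 deg/s = 0.017453293 rad/s, so 0.004571 deg/s = 0.004571 * 0.017453293 = 7.9779e-05 rad/s. 0.006397 rad/s is already in rad/s. Sum: 7.9779e-05 + 0.006397 = 0.006476779 rad/s. 1 deg/s = 0.017453293 rad/s, so 0.006476779 rad/s = 0.006476779 / 0.017453293 = 0.3710921 deg/s ≈ 0.3711 deg/s (4 s.f.).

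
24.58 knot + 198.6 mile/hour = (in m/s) 101.4. Check: 1 knot = 0.51444444 m/s, so 24.58 knot = 24.58 * 0.51444444 = 12.645044 m/s. 1 mile/hour = 0.44704 m/s, so 198.6 mile/hour = 198.6 * 0.44704 = 88.782144 m/s. Sum: 12.645044 + 88.782144 = 101.42719 m/s. Result: 101.42719 m/s ≈ 101.4 m/s (4 s.f.).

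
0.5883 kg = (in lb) 1 lb = 0.45359237 kg, so 0.5883 kg = 0.5883 / 0.45359237 = 1.2969795 lb ≈ 1.297 lb (4 s.f.). Final answer: 1.297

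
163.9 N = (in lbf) 36.85. Check: 1 lbf = 4.4482216 N, so 163.9 N = 163.9 / 4.4482216 = 36.846186 lbf ≈ 36.85 lbf (4 s.f.).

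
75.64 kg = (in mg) 1 mg = 1e-06 kg, so 75.64 kg = 75.64 / 1e-06 = 75640000 mg ≈ 7.564e+07 mg (4 s.f.). Final answer: 7.564e+07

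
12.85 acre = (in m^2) 1 acre = 4046.8564 m^2, so 12.85 acre = 12.85 * 4046.8564 = 52002.105 m^2. Result: 52002.105 m^2 ≈ 5.2e+04 m^2 (4 s.f.). Final answer: 5.2e+04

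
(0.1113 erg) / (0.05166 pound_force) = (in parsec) 1 erg = 1e-07 J, so 0.1113 erg = 0.1113 * 1e-07 = 1.113e-08 J. 1 pound_force = 4.4482216 N, so 0.05166 pound_force = 0.05166 * 4.4482216 = 0.22979513 N. Combine: 1.113e-08 J / 0.22979513 N = 4.8434447e-08 m. 1 parsec = 3.0856776e+16 m, so 4.8434447e-08 m = 4.8434447e-08 / 3.0856776e+16 = 1.5696535e-24 parsec ≈ 1.57e-24 parsec (4 s.f.). Final answer: 1.57e-24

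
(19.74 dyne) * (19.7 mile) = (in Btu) 0.005932. Check: 1 dyne = 1e-05 N, so 19.74 dyne = 19.74 * 1e-05 = 0.0001974 N. 1 mile = 1609.344 m, so 19.7 mile = 19.7 * 1609.344 = 31704.077 m. Combine: 0.0001974 N * 31704.077 m = 6.2583848 J. 1 Btu = 1055.0559 J, so 6.2583848 J = 6.2583848 / 1055.0559 = 0.0059318042 Btu ≈ 0.005932 Btu (4 s.f.).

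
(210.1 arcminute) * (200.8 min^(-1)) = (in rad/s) 1 arcminute = 0.00029088821 rad, so 210.1 arcminute = 210.1 * 0.00029088821 = 0.061115613 rad. 1 min^(-1) = 0.016666667 Hz, so 200.8 min^(-1) = 200.8 * 0.016666667 = 3.3466667 Hz. Combine: 0.061115613 rad * 3.3466667 Hz = 0.20453358 rad/s. Result: 0.20453358 rad/s ≈ 0.2045 rad/s (4 s.f.). Final answer: 0.2045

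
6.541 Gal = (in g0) 0.00667. Check: 1 Gal = 0.01 m/s^2, so 6.541 Gal = 6.541 * 0.01 = 0.06541 m/s^2. 1 g0 = 9.80665 m/s^2, so 0.06541 m/s^2 = 0.06541 / 9.80665 = 0.0066699637 g0 ≈ 0.00667 g0 (4 s.f.).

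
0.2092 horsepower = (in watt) 156. Check: 1 horsepower = 745.69987 W, so 0.2092 horsepower = 0.2092 * 745.69987 = 156.00041 W. 156.00041 W = 156.00041 watt ≈ 156 watt (4 s.f.).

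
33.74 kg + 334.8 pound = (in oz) 6547. Check: 33.74 kg is already in kg. 1 pound = 0.45359237 kg, so 334.8 pound = 334.8 * 0.45359237 = 151.86273 kg. Sum: 33.74 + 151.86273 = 185.60273 kg. 1 oz = 0.028349523 kg, so 185.60273 kg = 185.60273 / 0.028349523 = 6546.9435 oz ≈ 6547 oz (4 s.f.).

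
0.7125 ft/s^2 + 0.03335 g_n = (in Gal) 54.42. Check: 1 ft/s^2 = 0.3048 m/s^2, so 0.7125 ft/s^2 = 0.7125 * 0.3048 = 0.21717 m/s^2. 1 g_n = 9.80665 m/s^2, so 0.03335 g_n = 0.03335 * 9.80665 = 0.32705178 m/s^2. Sum: 0.21717 + 0.32705178 = 0.54422178 m/s^2. 1 Gal = 0.01 m/s^2, so 0.54422178 m/s^2 = 0.54422178 / 0.01 = 54.422178 Gal ≈ 54.42 Gal (4 s.f.).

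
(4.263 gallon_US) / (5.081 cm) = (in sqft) 1 gallon_US = 0.0037854118 m^3, so 4.263 gallon_US = 4.263 * 0.0037854118 = 0.01613721 m^3. 1 cm = 0.01 m, so 5.081 cm = 5.081 * 0.01 = 0.05081 m. Combine: 0.01613721 m^3 / 0.05081 m = 0.3175991 m^2. 1 sqft = 0.09290304 m^2, so 0.3175991 m^2 = 0.3175991 / 0.09290304 = 3.4186083 sqft ≈ 3.419 sqft (4 s.f.). Final answer: 3.419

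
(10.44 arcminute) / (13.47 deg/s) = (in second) 0.01292. Check: 1 arcminute = 0.00029088821 rad, so 10.44 arcminute = 10.44 * 0.00029088821 = 0.0030368729 rad. 1 deg/s = 0.017453293 rad/s, so 13.47 deg/s = 13.47 * 0.017453293 = 0.23509585 rad/s. Combine: 0.0030368729 rad / 0.23509585 rad/s = 0.012917595 s. 0.012917595 s = 0.012917595 second ≈ 0.01292 second (4 s.f.).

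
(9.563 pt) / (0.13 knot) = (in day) 1 pt = 0.00035277778 m, so 9.563 pt = 9.563 * 0.00035277778 = 0.0033736139 m. 1 knot = 0.51444444 m/s, so 0.13 knot = 0.13 * 0.51444444 = 0.066877778 m/s. Combine: 0.0033736139 m / 0.066877778 m/s = 0.050444468 s. 1 day = 86400 s, so 0.050444468 s = 0.050444468 / 86400 = 5.83848e-07 day ≈ 5.838e-07 day (4 s.f.). Final answer: 5.838e-07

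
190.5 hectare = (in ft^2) 1 hectare = 10000 m^2, so 190.5 hectare = 190.5 * 10000 = 1905000 m^2. 1 ft^2 = 0.09290304 m^2, so 1905000 m^2 = 1905000 / 0.09290304 = 20505249 ft^2 ≈ 2.051e+07 ft^2 (4 s.f.). Final answer: 2.051e+07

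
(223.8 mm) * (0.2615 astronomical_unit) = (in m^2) 1 mm = 0.001 m, so 223.8 mm = 223.8 * 0.001 = 0.2238 m. 1 astronomical_unit = 1.4959787e+11 m, so 0.2615 astronomical_unit = 0.2615 * 1.4959787e+11 = 3.9119843e+10 m. Combine: 0.2238 m * 3.9119843e+10 m = 8.7550209e+09 m^2. Result: 8.7550209e+09 m^2 ≈ 8.755e+09 m^2 (4 s.f.). Final answer: 8.755e+09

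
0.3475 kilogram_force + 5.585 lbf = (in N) 28.25. Check: 1 kilogram_force = 9.80665 N, so 0.3475 kilogram_force = 0.3475 * 9.80665 = 3.4078109 N. 1 lbf = 4.4482216 N, so 5.585 lbf = 5.585 * 4.4482216 = 24.843318 N. Sum: 3.4078109 + 24.843318 = 28.251129 N. Result: 28.251129 N ≈ 28.25 N (4 s.f.).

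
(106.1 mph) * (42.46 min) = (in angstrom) 1.208e+15. Check: 1 mph = 0.44704 m/s, so 106.1 mph = 106.1 * 0.44704 = 47.430944 m/s. 1 min = 60 s, so 42.46 min = 42.46 * 60 = 2547.6 s. Combine: 47.430944 m/s * 2547.6 s = 120835.07 m. 1 angstrom = 1e-10 m, so 120835.07 m = 120835.07 / 1e-10 = 1.2083507e+15 angstrom ≈ 1.208e+15 angstrom (4 s.f.).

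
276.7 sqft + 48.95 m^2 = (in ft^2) 1 sqft = 0.09290304 m^2, so 276.7 sqft = 276.7 * 0.09290304 = 25.706271 m^2. 48.95 m^2 is already in m^2. Sum: 25.706271 + 48.95 = 74.656271 m^2. 1 ft^2 = 0.09290304 m^2, so 74.656271 m^2 = 74.656271 / 0.09290304 = 803.59341 ft^2 ≈ 803.6 ft^2 (4 s.f.). Final answer: 803.6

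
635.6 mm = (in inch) 25.02. Check: 1 mm = 0.001 m, so 635.6 mm = 635.6 * 0.001 = 0.6356 m. 1 inch = 0.0254 m, so 0.6356 m = 0.6356 / 0.0254 = 25.023622 inch ≈ 25.02 inch (4 s.f.).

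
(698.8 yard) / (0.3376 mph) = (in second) 1 yard = 0.9144 m, so 698.8 yard = 698.8 * 0.9144 = 638.98272 m. 1 mph = 0.44704 m/s, so 0.3376 mph = 0.3376 * 0.44704 = 0.1509207 m/s. Combine: 638.98272 m / 0.1509207 m/s = 4233.897 s. 4233.897 s = 4233.897 second ≈ 4234 second (4 s.f.). Final answer: 4234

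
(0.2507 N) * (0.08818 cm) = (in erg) 0.2507 N is already in N. 1 cm = 0.01 m, so 0.08818 cm = 0.08818 * 0.01 = 0.0008818 m. Combine: 0.2507 N * 0.0008818 m = 0.00022106726 J. 1 erg = 1e-07 J, so 0.00022106726 J = 0.00022106726 / 1e-07 = 2210.6726 erg ≈ 2211 erg (4 s.f.). Final answer: 2211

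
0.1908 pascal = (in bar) 1.908e-06. Check: 0.1908 pascal = 0.1908 Pa. 1 bar = 100000 Pa, so 0.1908 Pa = 0.1908 / 100000 = 1.908e-06 bar.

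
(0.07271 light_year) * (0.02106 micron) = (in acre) 1 light_year = 9.4607305e+15 m, so 0.07271 light_year = 0.07271 * 9.4607305e+15 = 6.8788971e+14 m. 1 micron = 1e-06 m, so 0.02106 micron = 0.02106 * 1e-06 = 2.106e-08 m. Combine: 6.8788971e+14 m * 2.106e-08 m = 14486957 m^2. 1 acre = 4046.8564 m^2, so 14486957 m^2 = 14486957 / 4046.8564 = 3579.8051 acre ≈ 3580 acre (4 s.f.). Final answer: 3580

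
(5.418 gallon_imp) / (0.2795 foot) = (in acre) 1 gallon_imp = 0.00454609 m^3, so 5.418 gallon_imp = 5.418 * 0.00454609 = 0.024630716 m^3. 1 foot = 0.3048 m, so 0.2795 foot = 0.2795 * 0.3048 = 0.0851916 m. Combine: 0.024630716 m^3 / 0.0851916 m = 0.28912141 m^2. 1 acre = 4046.8564 m^2, so 0.28912141 m^2 = 0.28912141 / 4046.8564 = 7.1443457e-05 acre ≈ 7.144e-05 acre (4 s.f.). Final answer: 7.144e-05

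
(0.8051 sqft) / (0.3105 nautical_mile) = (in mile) 8.082e-08. Check: 1 sqft = 0.09290304 m^2, so 0.8051 sqft = 0.8051 * 0.09290304 = 0.074796238 m^2. 1 nautical_mile = 1852 m, so 0.3105 nautical_mile = 0.3105 * 1852 = 575.046 m. Combine: 0.074796238 m^2 / 575.046 m = 0.00013007001 m. 1 mile = 1609.344 m, so 0.00013007001 m = 0.00013007001 / 1609.344 = 8.0821756e-08 mile ≈ 8.082e-08 mile (4 s.f.).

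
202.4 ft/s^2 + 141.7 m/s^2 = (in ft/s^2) 1 ft/s^2 = 0.3048 m/s^2, so 202.4 ft/s^2 = 202.4 * 0.3048 = 61.69152 m/s^2. 141.7 m/s^2 is already in m/s^2. Sum: 61.69152 + 141.7 = 203.39152 m/s^2. 1 ft/s^2 = 0.3048 m/s^2, so 203.39152 m/s^2 = 203.39152 / 0.3048 = 667.29501 ft/s^2 ≈ 667.3 ft/s^2 (4 s.f.). Final answer: 667.3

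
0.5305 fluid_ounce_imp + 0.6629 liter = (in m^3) 1 fluid_ounce_imp = 2.8413063e-05 m^3, so 0.5305 fluid_ounce_imp = 0.5305 * 2.8413063e-05 = 1.507313e-05 m^3. 1 liter = 0.001 m^3, so 0.6629 liter = 0.6629 * 0.001 = 0.0006629 m^3. Sum: 1.507313e-05 + 0.0006629 = 0.00067797313 m^3. Result: 0.00067797313 m^3 ≈ 0.000678 m^3 (4 s.f.). Final answer: 0.000678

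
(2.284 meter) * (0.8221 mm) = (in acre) 2.284 meter = 2.284 m. 1 mm = 0.001 m, so 0.8221 mm = 0.8221 * 0.001 = 0.0008221 m. Combine: 2.284 m * 0.0008221 m = 0.0018776764 m^2. 1 acre = 4046.8564 m^2, so 0.0018776764 m^2 = 0.0018776764 / 4046.8564 = 4.6398394e-07 acre ≈ 4.64e-07 acre (4 s.f.). Final answer: 4.64e-07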